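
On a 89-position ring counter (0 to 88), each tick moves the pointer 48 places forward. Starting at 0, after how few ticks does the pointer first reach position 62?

The inverse of 48 mod 89 is 13 (since 48·13 = 624 ≡ 1).
So x ≡ 13·62 = 806 ≡ 5 (mod 89).

5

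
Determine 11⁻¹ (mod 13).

6

11·6 = 66 = 5·13 + 1, so 11⁻¹ ≡ 6 (mod 13).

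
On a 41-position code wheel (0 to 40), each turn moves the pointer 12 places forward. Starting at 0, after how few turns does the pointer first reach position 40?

12⁻¹ ≡ 24 (mod 41) because 12·24 = 288 = 7·41 + 1.
Multiplying both sides by 24: x ≡ 24·40 = 960 ≡ 17 (mod 41).

17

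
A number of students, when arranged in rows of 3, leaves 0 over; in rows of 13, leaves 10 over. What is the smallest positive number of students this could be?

Since 13·1 ≡ 1 (mod 3), take x = 10 + 13·((0−10)·1 mod 3) = 10 + 13·2 = 36.
Check: 36 mod 3 = 0, 36 mod 13 = 10.

36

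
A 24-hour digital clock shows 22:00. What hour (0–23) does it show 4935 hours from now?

13

4935 = 205·24 + 15, so 4935 mod 24 = 15.
(22 + 15) mod 24 = 13.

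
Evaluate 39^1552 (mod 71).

45

Successive squares of 39 mod 71: 39^1≡39, 39^2≡30, 39^4≡48, 39^8≡32, 39^16≡30, 39^32≡48, 39^64≡32, 39^128≡30, 39^256≡48, 39^512≡32, 39^1024≡30.
1552 = 16 + 512 + 1024, so 39^1552 ≡ 30·32·30 ≡ 45 (mod 71).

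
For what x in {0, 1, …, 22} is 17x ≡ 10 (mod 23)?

17⁻¹ ≡ 19 (mod 23) because 17·19 = 323 = 14·23 + 1.
So x ≡ 19·10 = 190 ≡ 6 (mod 23).

6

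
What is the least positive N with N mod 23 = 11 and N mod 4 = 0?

x ≡ 0 (mod 4) gives x ∈ {0, 4, 8, 12, 16, 20, 24, 28, …}.
The first of these with x mod 23 = 11 is 80.

80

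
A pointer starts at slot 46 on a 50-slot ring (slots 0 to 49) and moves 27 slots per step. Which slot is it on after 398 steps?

398·27 = 10746.
10746 mod 50 = 46 (since 214·50 = 10700).
(46 + 46) mod 50 = 42.

42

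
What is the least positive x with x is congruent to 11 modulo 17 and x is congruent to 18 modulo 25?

x ≡ 11 (mod 17) gives x ∈ {11, 28, 45, 62, 79, 96, 113, 130, …}.
The first of these with x mod 25 = 18 is 368.

368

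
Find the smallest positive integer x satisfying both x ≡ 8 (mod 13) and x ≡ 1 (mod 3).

34

Since 3·9 ≡ 1 (mod 13), take x = 1 + 3·((8−1)·9 mod 13) = 1 + 3·11 = 34.
Check: 34 mod 13 = 8, 34 mod 3 = 1.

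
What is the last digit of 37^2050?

9

Last digits of 7^n: 7, 9, 3, 1 (period 4).
2050 leaves remainder 2 on division by 4, so 37^2050 ends in 9.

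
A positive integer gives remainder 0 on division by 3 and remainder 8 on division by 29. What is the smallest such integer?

66

x ≡ 0 (mod 3) gives x ∈ {0, 3, 6, 9, 12, 15, 18, 21, …}.
The first of these with x mod 29 = 8 is 66.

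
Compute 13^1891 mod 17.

4

Successive squares of 13 mod 17: 13^1≡13, 13^2≡16, 13^4≡1, 13^8≡1, 13^16≡1, 13^32≡1, 13^64≡1, 13^128≡1, 13^256≡1, 13^512≡1, 13^1024≡1.
1891 = 1 + 2 + 32 + 64 + 256 + 512 + 1024, so 13^1891 ≡ 13·16·1·1·1·1·1 ≡ 4 (mod 17).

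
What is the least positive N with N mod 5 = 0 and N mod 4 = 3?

x ≡ 3 (mod 4) gives x ∈ {3, 7, 11, 15}.
The first of these with x mod 5 = 0 is 15.

15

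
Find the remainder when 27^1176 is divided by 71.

5

Square-and-reduce mod 71: 27^1≡27, 27^2≡19, 27^4≡6, 27^8≡36, 27^16≡18, 27^32≡40, 27^64≡38, 27^128≡24, 27^256≡8, 27^512≡64, 27^1024≡49.
Since 1176 = 8 + 16 + 128 + 1024 in binary, 27^1176 ≡ 36·18·24·49 ≡ 5 (mod 71).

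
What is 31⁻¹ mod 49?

31·19 = 589 = 12·49 + 1, so 31⁻¹ ≡ 19 (mod 49).

19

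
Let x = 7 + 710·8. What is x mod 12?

11

710·8 = 5680.
Dividing 5680 by 12 gives quotient 473 and remainder 4.
(7 + 4) mod 12 = 11.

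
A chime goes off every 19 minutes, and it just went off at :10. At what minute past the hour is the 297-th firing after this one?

13

297·19 = 5643.
5643 mod 60 = 3 (since 94·60 = 5640).
(10 + 3) mod 60 = 13.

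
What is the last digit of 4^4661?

4

Powers of 4 mod 10 repeat with period 2: 4, 6.
4661 mod 2 = 1, so the last digit matches 4^1 = 4.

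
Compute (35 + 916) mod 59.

916 − 15·59 = 31, so 916 ≡ 31 (mod 59).
(35 + 31) mod 59 = 7.

7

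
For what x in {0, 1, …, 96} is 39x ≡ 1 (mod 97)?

The inverse of 39 mod 97 is 5 (since 39·5 = 195 ≡ 1).
So x ≡ 5·1 = 5 ≡ 5 (mod 97).

5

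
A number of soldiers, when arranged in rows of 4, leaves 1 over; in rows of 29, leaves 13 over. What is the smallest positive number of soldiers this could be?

Since 29·1 ≡ 1 (mod 4), take x = 13 + 29·((1−13)·1 mod 4) = 13 + 29·0 = 13.
Check: 13 mod 4 = 1, 13 mod 29 = 13.

13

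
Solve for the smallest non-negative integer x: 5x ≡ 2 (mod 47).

The inverse of 5 mod 47 is 19 (since 5·19 = 95 ≡ 1).
So x ≡ 19·2 = 38 ≡ 38 (mod 47).
Check: 5·38 = 190 = 4·47 + 2.

38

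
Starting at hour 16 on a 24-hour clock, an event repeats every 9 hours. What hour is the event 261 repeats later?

261·9 = 2349.
2349 − 97·24 = 21, so 2349 ≡ 21 (mod 24).
(16 + 21) mod 24 = 13.

13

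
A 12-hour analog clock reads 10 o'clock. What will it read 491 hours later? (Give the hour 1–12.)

9

Dividing 491 by 12 gives quotient 40 and remainder 11.
10 + 11 → 9 on a 12-hour dial.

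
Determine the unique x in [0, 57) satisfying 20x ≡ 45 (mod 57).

The inverse of 20 mod 57 is 20 (since 20·20 = 400 ≡ 1).
Multiplying both sides by 20: x ≡ 20·45 = 900 ≡ 45 (mod 57).

45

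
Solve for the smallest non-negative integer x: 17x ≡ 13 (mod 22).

17⁻¹ ≡ 13 (mod 22) because 17·13 = 221 = 10·22 + 1.
Multiplying both sides by 13: x ≡ 13·13 = 169 ≡ 15 (mod 22).

15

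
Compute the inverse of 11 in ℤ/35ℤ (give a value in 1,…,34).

35 = 3·11 + 2
11 = 5·2 + 1
2 = 2·1 + 0
Back-substituting gives 11·16 ≡ 1 (mod 35).

16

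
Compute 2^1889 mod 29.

14

By repeated squaring mod 29: 2^1≡2, 2^2≡4, 2^4≡16, 2^8≡24, 2^16≡25, 2^32≡16, 2^64≡24, 2^128≡25, 2^256≡16, 2^512≡24, 2^1024≡25.
Since 1889 = 1 + 32 + 64 + 256 + 512 + 1024 in binary, 2^1889 ≡ 2·16·24·16·24·25 ≡ 14 (mod 29).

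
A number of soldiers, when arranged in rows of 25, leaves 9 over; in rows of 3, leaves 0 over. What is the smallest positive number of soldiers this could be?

x ≡ 0 (mod 3) gives x ∈ {0, 3, 6, 9}.
The first of these with x mod 25 = 9 is 9.

9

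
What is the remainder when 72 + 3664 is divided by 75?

3664 − 48·75 = 64, so 3664 ≡ 64 (mod 75).
(72 + 64) mod 75 = 61.

61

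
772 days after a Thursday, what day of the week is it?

Saturday

Dividing 772 by 7 gives quotient 110 and remainder 2.
Thursday + 2 days → Saturday.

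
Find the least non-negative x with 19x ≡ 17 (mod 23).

19⁻¹ ≡ 17 (mod 23) because 19·17 = 323 = 14·23 + 1.
So x ≡ 17·17 = 289 ≡ 13 (mod 23).
Check: 19·13 = 247 = 10·23 + 17.

13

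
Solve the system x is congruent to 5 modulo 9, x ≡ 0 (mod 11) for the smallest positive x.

77

x ≡ 5 (mod 9) gives x ∈ {5, 14, 23, 32, 41, 50, 59, 68, …}.
The first of these with x mod 11 = 0 is 77.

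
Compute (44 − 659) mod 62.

659 − 10·62 = 39, so 659 ≡ 39 (mod 62).
(44 − 39) mod 62 = 5.

5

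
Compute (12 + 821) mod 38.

35

Dividing 821 by 38 gives quotient 21 and remainder 23.
(12 + 23) mod 38 = 35.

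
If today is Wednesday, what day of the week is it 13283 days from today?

13283 mod 7 = 4 (since 1897·7 = 13279).
Wednesday + 4 days → Sunday.

Sunday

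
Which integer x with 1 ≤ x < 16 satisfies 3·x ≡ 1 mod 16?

11

3·11 = 33 = 2·16 + 1, so 3⁻¹ ≡ 11 (mod 16).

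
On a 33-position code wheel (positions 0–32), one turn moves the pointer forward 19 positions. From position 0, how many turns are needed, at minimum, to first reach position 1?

7

19·7 = 133 = 4·33 + 1, so 19⁻¹ ≡ 7 (mod 33).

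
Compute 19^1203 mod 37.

29

Square-and-reduce mod 37: 19^1≡19, 19^2≡28, 19^4≡7, 19^8≡12, 19^16≡33, 19^32≡16, 19^64≡34, 19^128≡9, 19^256≡7, 19^512≡12, 19^1024≡33.
1203 = 1 + 2 + 16 + 32 + 128 + 1024, so 19^1203 ≡ 19·28·33·16·9·33 ≡ 29 (mod 37).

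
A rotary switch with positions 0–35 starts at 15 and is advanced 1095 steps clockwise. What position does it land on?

30

1095 = 30·36 + 15, so 1095 mod 36 = 15.
(15 + 15) mod 36 = 30.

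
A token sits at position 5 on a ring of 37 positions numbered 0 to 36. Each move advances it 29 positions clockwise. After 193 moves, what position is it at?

15

193·29 = 5597.
5597 − 151·37 = 10, so 5597 ≡ 10 (mod 37).
(5 + 10) mod 37 = 15.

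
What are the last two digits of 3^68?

By repeated squaring mod 100: 3^1≡3, 3^2≡9, 3^4≡81, 3^8≡61, 3^16≡21, 3^32≡41, 3^64≡81.
Since 68 = 4 + 64 in binary, 3^68 ≡ 81·81 ≡ 61 (mod 100).

61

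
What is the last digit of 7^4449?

Powers of 7 mod 10 repeat with period 4: 7, 9, 3, 1.
4449 mod 4 = 1, so the last digit matches 7^1 = 7.

7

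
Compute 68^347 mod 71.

21

By repeated squaring mod 71: 68^1≡68, 68^2≡9, 68^4≡10, 68^8≡29, 68^16≡60, 68^32≡50, 68^64≡15, 68^128≡12, 68^256≡2.
Since 347 = 1 + 2 + 8 + 16 + 64 + 256 in binary, 68^347 ≡ 68·9·29·60·15·2 ≡ 21 (mod 71).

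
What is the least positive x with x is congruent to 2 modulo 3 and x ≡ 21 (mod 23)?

x ≡ 2 (mod 3) gives x ∈ {2, 5, 8, 11, 14, 17, 20, 23, …}.
The first of these with x mod 23 = 21 is 44.

44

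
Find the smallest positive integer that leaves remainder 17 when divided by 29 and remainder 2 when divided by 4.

46

x ≡ 2 (mod 4) gives x ∈ {2, 6, 10, 14, 18, 22, 26, 30, …}.
The first of these with x mod 29 = 17 is 46.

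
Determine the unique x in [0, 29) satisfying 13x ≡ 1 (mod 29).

9

13⁻¹ ≡ 9 (mod 29) because 13·9 = 117 = 4·29 + 1.
So x ≡ 9·1 = 9 ≡ 9 (mod 29).
Check: 13·9 = 117 = 4·29 + 1.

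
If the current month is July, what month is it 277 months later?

Dividing 277 by 12 gives quotient 23 and remainder 1.
July + 1 month → August.

August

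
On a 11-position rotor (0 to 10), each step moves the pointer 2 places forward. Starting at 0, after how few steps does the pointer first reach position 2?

The inverse of 2 mod 11 is 6 (since 2·6 = 12 ≡ 1).
Multiplying both sides by 6: x ≡ 6·2 = 12 ≡ 1 (mod 11).
Check: 2·1 = 2 = 0·11 + 2.

1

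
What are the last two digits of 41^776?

Square-and-reduce mod 100: 41^1≡41, 41^2≡81, 41^4≡61, 41^8≡21, 41^16≡41, 41^32≡81, 41^64≡61, 41^128≡21, 41^256≡41, 41^512≡81.
776 = 8 + 256 + 512, so 41^776 ≡ 21·41·81 ≡ 41 (mod 100).

41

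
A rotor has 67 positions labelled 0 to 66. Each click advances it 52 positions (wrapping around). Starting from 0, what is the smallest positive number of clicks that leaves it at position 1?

67 = 1·52 + 15
52 = 3·15 + 7
15 = 2·7 + 1
7 = 7·1 + 0
Back-substituting gives 52·58 ≡ 1 (mod 67).

58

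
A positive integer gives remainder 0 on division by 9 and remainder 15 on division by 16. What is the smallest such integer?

63

x ≡ 0 (mod 9) gives x ∈ {0, 9, 18, 27, 36, 45, 54, 63}.
The first of these with x mod 16 = 15 is 63.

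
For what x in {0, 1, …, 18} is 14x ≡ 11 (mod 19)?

13

The inverse of 14 mod 19 is 15 (since 14·15 = 210 ≡ 1).
Multiplying both sides by 15: x ≡ 15·11 = 165 ≡ 13 (mod 19).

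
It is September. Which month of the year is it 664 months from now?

664 mod 12 = 4 (since 55·12 = 660).
September + 4 months → January.

January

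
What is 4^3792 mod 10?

6

Powers of 4 mod 10 repeat with period 2: 4, 6.
3792 leaves remainder 0 on division by 2, so 4^3792 ends in 6.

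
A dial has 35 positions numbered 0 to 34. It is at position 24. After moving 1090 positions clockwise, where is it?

29

1090 mod 35 = 5 (since 31·35 = 1085).
(24 + 5) mod 35 = 29.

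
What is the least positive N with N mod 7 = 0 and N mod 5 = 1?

21

Since 5·3 ≡ 1 (mod 7), take x = 1 + 5·((0−1)·3 mod 7) = 1 + 5·4 = 21.
Check: 21 mod 7 = 0, 21 mod 5 = 1.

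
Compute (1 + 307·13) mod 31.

307·13 = 3991.
Dividing 3991 by 31 gives quotient 128 and remainder 23.
(1 + 23) mod 31 = 24.

24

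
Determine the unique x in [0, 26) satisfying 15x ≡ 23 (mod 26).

5

The inverse of 15 mod 26 is 7 (since 15·7 = 105 ≡ 1).
Multiplying both sides by 7: x ≡ 7·23 = 161 ≡ 5 (mod 26).
Check: 15·5 = 75 = 2·26 + 23.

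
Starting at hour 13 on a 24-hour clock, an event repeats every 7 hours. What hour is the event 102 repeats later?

102·7 = 714.
714 = 29·24 + 18, so 714 mod 24 = 18.
(13 + 18) mod 24 = 7.

7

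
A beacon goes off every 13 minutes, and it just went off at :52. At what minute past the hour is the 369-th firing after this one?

49

369·13 = 4797.
Dividing 4797 by 60 gives quotient 79 and remainder 57.
(52 + 57) mod 60 = 49.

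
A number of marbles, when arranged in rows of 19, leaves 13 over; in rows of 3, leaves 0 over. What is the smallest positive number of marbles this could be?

x ≡ 0 (mod 3) gives x ∈ {0, 3, 6, 9, 12, 15, 18, 21, …}.
The first of these with x mod 19 = 13 is 51.

51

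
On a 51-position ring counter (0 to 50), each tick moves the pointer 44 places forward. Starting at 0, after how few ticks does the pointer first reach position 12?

42

The inverse of 44 mod 51 is 29 (since 44·29 = 1276 ≡ 1).
So x ≡ 29·12 = 348 ≡ 42 (mod 51).
Check: 44·42 = 1848 = 36·51 + 12.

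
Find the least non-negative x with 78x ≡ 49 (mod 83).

40

78⁻¹ ≡ 33 (mod 83) because 78·33 = 2574 = 31·83 + 1.
Multiplying both sides by 33: x ≡ 33·49 = 1617 ≡ 40 (mod 83).
Check: 78·40 = 3120 = 37·83 + 49.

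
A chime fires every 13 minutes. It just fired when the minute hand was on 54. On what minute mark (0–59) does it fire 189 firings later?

51

189·13 = 2457.
Dividing 2457 by 60 gives quotient 40 and remainder 57.
(54 + 57) mod 60 = 51.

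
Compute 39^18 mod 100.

81

Square-and-reduce mod 100: 39^1≡39, 39^2≡21, 39^4≡41, 39^8≡81, 39^16≡61.
18 = 2 + 16, so 39^18 ≡ 21·61 ≡ 81 (mod 100).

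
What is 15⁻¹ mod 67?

9

67 = 4·15 + 7
15 = 2·7 + 1
7 = 7·1 + 0
Back-substituting gives 15·9 ≡ 1 (mod 67).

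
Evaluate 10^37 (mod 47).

By repeated squaring mod 47: 10^1≡10, 10^2≡6, 10^4≡36, 10^8≡27, 10^16≡24, 10^32≡12.
Since 37 = 1 + 4 + 32 in binary, 10^37 ≡ 10·36·12 ≡ 43 (mod 47).

43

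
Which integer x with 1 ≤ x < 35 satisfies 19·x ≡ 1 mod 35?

24

35 = 1·19 + 16
19 = 1·16 + 3
16 = 5·3 + 1
3 = 3·1 + 0
Back-substituting gives 19·24 ≡ 1 (mod 35).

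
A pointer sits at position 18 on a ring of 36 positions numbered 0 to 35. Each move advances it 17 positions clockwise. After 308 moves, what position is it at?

308·17 = 5236.
Dividing 5236 by 36 gives quotient 145 and remainder 16.
(18 + 16) mod 36 = 34.

34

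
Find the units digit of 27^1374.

Last digits of 7^n: 7, 9, 3, 1 (period 4).
1374 mod 4 = 2, so the last digit matches 7^2 = 9.

9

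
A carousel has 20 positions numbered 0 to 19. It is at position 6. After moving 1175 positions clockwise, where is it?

1

1175 − 58·20 = 15, so 1175 ≡ 15 (mod 20).
(6 + 15) mod 20 = 1.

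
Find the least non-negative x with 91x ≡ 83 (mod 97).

67

91⁻¹ ≡ 16 (mod 97) because 91·16 = 1456 = 15·97 + 1.
Multiplying both sides by 16: x ≡ 16·83 = 1328 ≡ 67 (mod 97).
Check: 91·67 = 6097 = 62·97 + 83.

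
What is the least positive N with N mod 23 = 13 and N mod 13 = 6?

Since 13·16 ≡ 1 (mod 23), take x = 6 + 13·((13−6)·16 mod 23) = 6 + 13·20 = 266.
Check: 266 mod 23 = 13, 266 mod 13 = 6.

266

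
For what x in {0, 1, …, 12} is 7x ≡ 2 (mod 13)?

The inverse of 7 mod 13 is 2 (since 7·2 = 14 ≡ 1).
So x ≡ 2·2 = 4 ≡ 4 (mod 13).

4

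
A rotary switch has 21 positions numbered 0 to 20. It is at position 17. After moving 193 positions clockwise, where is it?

193 = 9·21 + 4, so 193 mod 21 = 4.
(17 + 4) mod 21 = 0.

0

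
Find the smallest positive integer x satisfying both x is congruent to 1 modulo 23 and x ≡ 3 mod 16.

323

x ≡ 3 (mod 16) gives x ∈ {3, 19, 35, 51, 67, 83, 99, 115, …}.
The first of these with x mod 23 = 1 is 323.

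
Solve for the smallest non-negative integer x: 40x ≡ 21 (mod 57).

40⁻¹ ≡ 10 (mod 57) because 40·10 = 400 = 7·57 + 1.
So x ≡ 10·21 = 210 ≡ 39 (mod 57).
Check: 40·39 = 1560 = 27·57 + 21.

39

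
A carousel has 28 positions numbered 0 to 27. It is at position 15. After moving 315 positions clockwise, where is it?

315 − 11·28 = 7, so 315 ≡ 7 (mod 28).
(15 + 7) mod 28 = 22.

22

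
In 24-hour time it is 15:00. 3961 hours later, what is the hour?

16

3961 − 165·24 = 1, so 3961 ≡ 1 (mod 24).
(15 + 1) mod 24 = 16.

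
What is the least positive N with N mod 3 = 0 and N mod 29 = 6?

6

x ≡ 0 (mod 3) gives x ∈ {0, 3, 6}.
The first of these with x mod 29 = 6 is 6.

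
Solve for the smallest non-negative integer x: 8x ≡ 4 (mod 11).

8⁻¹ ≡ 7 (mod 11) because 8·7 = 56 = 5·11 + 1.
So x ≡ 7·4 = 28 ≡ 6 (mod 11).

6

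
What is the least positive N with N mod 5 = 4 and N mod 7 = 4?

x ≡ 4 (mod 5) gives x ∈ {4}.
The first of these with x mod 7 = 4 is 4.

4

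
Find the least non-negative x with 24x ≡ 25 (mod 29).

24⁻¹ ≡ 23 (mod 29) because 24·23 = 552 = 19·29 + 1.
So x ≡ 23·25 = 575 ≡ 24 (mod 29).
Check: 24·24 = 576 = 19·29 + 25.

24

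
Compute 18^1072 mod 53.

49

By repeated squaring mod 53: 18^1≡18, 18^2≡6, 18^4≡36, 18^8≡24, 18^16≡46, 18^32≡49, 18^64≡16, 18^128≡44, 18^256≡28, 18^512≡42, 18^1024≡15.
1072 = 16 + 32 + 1024, so 18^1072 ≡ 46·49·15 ≡ 49 (mod 53).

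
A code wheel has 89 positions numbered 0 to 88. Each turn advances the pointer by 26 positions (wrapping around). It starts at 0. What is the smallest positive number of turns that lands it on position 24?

42

26⁻¹ ≡ 24 (mod 89) because 26·24 = 624 = 7·89 + 1.
Multiplying both sides by 24: x ≡ 24·24 = 576 ≡ 42 (mod 89).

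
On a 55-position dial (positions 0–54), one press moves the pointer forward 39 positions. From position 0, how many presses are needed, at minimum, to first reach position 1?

55 = 1·39 + 16
39 = 2·16 + 7
16 = 2·7 + 2
7 = 3·2 + 1
2 = 2·1 + 0
Back-substituting gives 39·24 ≡ 1 (mod 55).

24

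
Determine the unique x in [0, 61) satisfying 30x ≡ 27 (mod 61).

The inverse of 30 mod 61 is 59 (since 30·59 = 1770 ≡ 1).
So x ≡ 59·27 = 1593 ≡ 7 (mod 61).

7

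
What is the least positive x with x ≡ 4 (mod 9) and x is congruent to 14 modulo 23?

x ≡ 4 (mod 9) gives x ∈ {4, 13, 22, 31, 40, 49, 58, 67, …}.
The first of these with x mod 23 = 14 is 175.

175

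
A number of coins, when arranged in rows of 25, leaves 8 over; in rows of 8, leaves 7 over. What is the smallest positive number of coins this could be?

183

Since 8·22 ≡ 1 (mod 25), take x = 7 + 8·((8−7)·22 mod 25) = 7 + 8·22 = 183.
Check: 183 mod 25 = 8, 183 mod 8 = 7.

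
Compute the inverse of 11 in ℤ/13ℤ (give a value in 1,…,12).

6

11·6 = 66 = 5·13 + 1, so 11⁻¹ ≡ 6 (mod 13).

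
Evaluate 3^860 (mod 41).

Square-and-reduce mod 41: 3^1≡3, 3^2≡9, 3^4≡40, 3^8≡1, 3^16≡1, 3^32≡1, 3^64≡1, 3^128≡1, 3^256≡1, 3^512≡1.
860 = 4 + 8 + 16 + 64 + 256 + 512, so 3^860 ≡ 40·1·1·1·1·1 ≡ 40 (mod 41).

40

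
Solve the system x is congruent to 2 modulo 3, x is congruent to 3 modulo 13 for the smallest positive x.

x ≡ 2 (mod 3) gives x ∈ {2, 5, 8, 11, 14, 17, 20, 23, …}.
The first of these with x mod 13 = 3 is 29.

29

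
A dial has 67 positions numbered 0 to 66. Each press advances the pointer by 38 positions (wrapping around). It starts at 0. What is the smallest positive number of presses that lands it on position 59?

The inverse of 38 mod 67 is 30 (since 38·30 = 1140 ≡ 1).
So x ≡ 30·59 = 1770 ≡ 28 (mod 67).

28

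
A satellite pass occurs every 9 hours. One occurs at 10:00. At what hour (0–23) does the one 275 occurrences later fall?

13

275·9 = 2475.
2475 − 103·24 = 3, so 2475 ≡ 3 (mod 24).
(10 + 3) mod 24 = 13.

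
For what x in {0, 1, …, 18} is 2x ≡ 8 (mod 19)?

4

2⁻¹ ≡ 10 (mod 19) because 2·10 = 20 = 1·19 + 1.
Multiplying both sides by 10: x ≡ 10·8 = 80 ≡ 4 (mod 19).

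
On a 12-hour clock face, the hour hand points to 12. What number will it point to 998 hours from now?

998 − 83·12 = 2, so 998 ≡ 2 (mod 12).
12 + 2 → 2 on a 12-hour dial.

2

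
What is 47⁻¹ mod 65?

18

47·18 = 846 = 13·65 + 1, so 47⁻¹ ≡ 18 (mod 65).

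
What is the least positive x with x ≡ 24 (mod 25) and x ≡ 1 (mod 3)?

x ≡ 1 (mod 3) gives x ∈ {1, 4, 7, 10, 13, 16, 19, 22, …}.
The first of these with x mod 25 = 24 is 49.

49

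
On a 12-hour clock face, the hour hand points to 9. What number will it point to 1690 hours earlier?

11

1690 = 140·12 + 10, so 1690 mod 12 = 10.
9 − 10 → 11 on a 12-hour dial.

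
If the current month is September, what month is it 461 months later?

February

461 − 38·12 = 5, so 461 ≡ 5 (mod 12).
September + 5 months → February.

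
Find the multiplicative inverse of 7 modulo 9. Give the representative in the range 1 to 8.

4

7·4 = 28 = 3·9 + 1, so 7⁻¹ ≡ 4 (mod 9).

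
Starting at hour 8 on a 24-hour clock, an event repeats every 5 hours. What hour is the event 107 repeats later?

107·5 = 535.
535 = 22·24 + 7, so 535 mod 24 = 7.
(8 + 7) mod 24 = 15.

15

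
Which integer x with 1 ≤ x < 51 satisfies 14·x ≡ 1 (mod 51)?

14·11 = 154 = 3·51 + 1, so 14⁻¹ ≡ 11 (mod 51).

11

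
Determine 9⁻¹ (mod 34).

34 = 3·9 + 7
9 = 1·7 + 2
7 = 3·2 + 1
2 = 2·1 + 0
Back-substituting gives 9·19 ≡ 1 (mod 34).

19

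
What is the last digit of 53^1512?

1

Powers of 3 mod 10 repeat with period 4: 3, 9, 7, 1.
1512 leaves remainder 0 on division by 4, so 53^1512 ends in 1.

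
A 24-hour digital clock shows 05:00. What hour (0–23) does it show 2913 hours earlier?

20

2913 − 121·24 = 9, so 2913 ≡ 9 (mod 24).
(5 − 9) mod 24 = 20.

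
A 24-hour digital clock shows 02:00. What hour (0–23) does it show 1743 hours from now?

1743 mod 24 = 15 (since 72·24 = 1728).
(2 + 15) mod 24 = 17.

17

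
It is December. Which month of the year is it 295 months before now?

May

295 = 24·12 + 7, so 295 mod 12 = 7.
December − 7 months → May.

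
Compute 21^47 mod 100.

By repeated squaring mod 100: 21^1≡21, 21^2≡41, 21^4≡81, 21^8≡61, 21^16≡21, 21^32≡41.
Since 47 = 1 + 2 + 4 + 8 + 32 in binary, 21^47 ≡ 21·41·81·61·41 ≡ 41 (mod 100).

41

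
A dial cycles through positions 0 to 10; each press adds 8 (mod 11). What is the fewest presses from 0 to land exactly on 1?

8·7 = 56 = 5·11 + 1, so 8⁻¹ ≡ 7 (mod 11).

7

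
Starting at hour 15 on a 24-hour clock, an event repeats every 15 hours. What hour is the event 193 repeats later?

6

193·15 = 2895.
2895 − 120·24 = 15, so 2895 ≡ 15 (mod 24).
(15 + 15) mod 24 = 6.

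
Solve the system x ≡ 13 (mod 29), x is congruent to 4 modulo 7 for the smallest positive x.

158

x ≡ 4 (mod 7) gives x ∈ {4, 11, 18, 25, 32, 39, 46, 53, …}.
The first of these with x mod 29 = 13 is 158.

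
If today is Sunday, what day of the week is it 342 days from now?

Saturday

342 − 48·7 = 6, so 342 ≡ 6 (mod 7).
Sunday + 6 days → Saturday.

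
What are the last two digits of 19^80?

01

Successive squares of 19 mod 100: 19^1≡19, 19^2≡61, 19^4≡21, 19^8≡41, 19^16≡81, 19^32≡61, 19^64≡21.
Since 80 = 16 + 64 in binary, 19^80 ≡ 81·21 ≡ 1 (mod 100).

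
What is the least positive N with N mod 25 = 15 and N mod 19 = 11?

315

x ≡ 11 (mod 19) gives x ∈ {11, 30, 49, 68, 87, 106, 125, 144, …}.
The first of these with x mod 25 = 15 is 315.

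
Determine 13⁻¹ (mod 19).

13·3 = 39 = 2·19 + 1, so 13⁻¹ ≡ 3 (mod 19).

3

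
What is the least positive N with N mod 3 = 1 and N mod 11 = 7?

7

x ≡ 1 (mod 3) gives x ∈ {1, 4, 7}.
The first of these with x mod 11 = 7 is 7.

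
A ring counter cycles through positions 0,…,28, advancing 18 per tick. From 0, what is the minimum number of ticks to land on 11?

The inverse of 18 mod 29 is 21 (since 18·21 = 378 ≡ 1).
So x ≡ 21·11 = 231 ≡ 28 (mod 29).

28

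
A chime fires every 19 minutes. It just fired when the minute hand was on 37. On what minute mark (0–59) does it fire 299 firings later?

299·19 = 5681.
5681 mod 60 = 41 (since 94·60 = 5640).
(37 + 41) mod 60 = 18.

18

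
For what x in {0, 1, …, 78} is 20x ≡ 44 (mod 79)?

18

The inverse of 20 mod 79 is 4 (since 20·4 = 80 ≡ 1).
Multiplying both sides by 4: x ≡ 4·44 = 176 ≡ 18 (mod 79).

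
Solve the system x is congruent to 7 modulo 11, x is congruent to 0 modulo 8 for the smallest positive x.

x ≡ 0 (mod 8) gives x ∈ {0, 8, 16, 24, 32, 40}.
The first of these with x mod 11 = 7 is 40.

40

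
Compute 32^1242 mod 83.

By repeated squaring mod 83: 32^1≡32, 32^2≡28, 32^4≡37, 32^8≡41, 32^16≡21, 32^32≡26, 32^64≡12, 32^128≡61, 32^256≡69, 32^512≡30, 32^1024≡70.
1242 = 2 + 8 + 16 + 64 + 128 + 1024, so 32^1242 ≡ 28·41·21·12·61·70 ≡ 23 (mod 83).

23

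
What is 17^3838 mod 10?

The units digit of 17^n cycles with period 4: 7, 9, 3, 1, …
3838 mod 4 = 2, so the last digit matches 7^2 = 9.

9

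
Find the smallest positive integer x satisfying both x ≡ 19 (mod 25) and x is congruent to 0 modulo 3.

x ≡ 0 (mod 3) gives x ∈ {0, 3, 6, 9, 12, 15, 18, 21, …}.
The first of these with x mod 25 = 19 is 69.

69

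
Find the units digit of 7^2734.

Powers of 7 mod 10 repeat with period 4: 7, 9, 3, 1.
2734 mod 4 = 2, so the last digit matches 7^2 = 9.

9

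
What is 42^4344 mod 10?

Last digits of 2^n: 2, 4, 8, 6 (period 4).
4344 leaves remainder 0 on division by 4, so 42^4344 ends in 6.

6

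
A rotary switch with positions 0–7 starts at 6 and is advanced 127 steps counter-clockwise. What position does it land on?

Dividing 127 by 8 gives quotient 15 and remainder 7.
(6 − 7) mod 8 = 7.

7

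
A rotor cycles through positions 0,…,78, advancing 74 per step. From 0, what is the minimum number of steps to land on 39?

The inverse of 74 mod 79 is 63 (since 74·63 = 4662 ≡ 1).
Multiplying both sides by 63: x ≡ 63·39 = 2457 ≡ 8 (mod 79).

8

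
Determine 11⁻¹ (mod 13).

6

13 = 1·11 + 2
11 = 5·2 + 1
2 = 2·1 + 0
Back-substituting gives 11·6 ≡ 1 (mod 13).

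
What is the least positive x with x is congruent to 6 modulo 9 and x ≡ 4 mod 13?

x ≡ 6 (mod 9) gives x ∈ {6, 15, 24, 33, 42, 51, 60, 69}.
The first of these with x mod 13 = 4 is 69.

69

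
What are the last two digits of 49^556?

01

Successive squares of 49 mod 100: 49^1≡49, 49^2≡1, 49^4≡1, 49^8≡1, 49^16≡1, 49^32≡1, 49^64≡1, 49^128≡1, 49^256≡1, 49^512≡1.
556 = 4 + 8 + 32 + 512, so 49^556 ≡ 1·1·1·1 ≡ 1 (mod 100).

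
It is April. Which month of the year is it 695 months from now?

March

695 mod 12 = 11 (since 57·12 = 684).
April + 11 months → March.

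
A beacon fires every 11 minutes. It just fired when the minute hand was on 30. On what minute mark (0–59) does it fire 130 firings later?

130·11 = 1430.
1430 = 23·60 + 50, so 1430 mod 60 = 50.
(30 + 50) mod 60 = 20.

20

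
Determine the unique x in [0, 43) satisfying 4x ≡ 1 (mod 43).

11

The inverse of 4 mod 43 is 11 (since 4·11 = 44 ≡ 1).
Multiplying both sides by 11: x ≡ 11·1 = 11 ≡ 11 (mod 43).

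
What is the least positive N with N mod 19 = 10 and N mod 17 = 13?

Since 17·9 ≡ 1 (mod 19), take x = 13 + 17·((10−13)·9 mod 19) = 13 + 17·11 = 200.
Check: 200 mod 19 = 10, 200 mod 17 = 13.

200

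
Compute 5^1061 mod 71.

Successive squares of 5 mod 71: 5^1≡5, 5^2≡25, 5^4≡57, 5^8≡54, 5^16≡5, 5^32≡25, 5^64≡57, 5^128≡54, 5^256≡5, 5^512≡25, 5^1024≡57.
1061 = 1 + 4 + 32 + 1024, so 5^1061 ≡ 5·57·25·57 ≡ 5 (mod 71).

5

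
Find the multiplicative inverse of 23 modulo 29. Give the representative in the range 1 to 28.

23·24 = 552 = 19·29 + 1, so 23⁻¹ ≡ 24 (mod 29).

24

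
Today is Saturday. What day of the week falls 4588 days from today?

4588 = 655·7 + 3, so 4588 mod 7 = 3.
Saturday + 3 days → Tuesday.

Tuesday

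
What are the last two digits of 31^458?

41

By repeated squaring mod 100: 31^1≡31, 31^2≡61, 31^4≡21, 31^8≡41, 31^16≡81, 31^32≡61, 31^64≡21, 31^128≡41, 31^256≡81.
Since 458 = 2 + 8 + 64 + 128 + 256 in binary, 31^458 ≡ 61·41·21·41·81 ≡ 41 (mod 100).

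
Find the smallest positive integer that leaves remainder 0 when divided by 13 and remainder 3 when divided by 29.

x ≡ 0 (mod 13) gives x ∈ {0, 13, 26, 39, 52, 65, 78, 91, …}.
The first of these with x mod 29 = 3 is 351.

351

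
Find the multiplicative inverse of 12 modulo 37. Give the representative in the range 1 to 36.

34

37 = 3·12 + 1
12 = 12·1 + 0
Back-substituting gives 12·34 ≡ 1 (mod 37).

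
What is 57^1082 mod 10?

The units digit of 57^n cycles with period 4: 7, 9, 3, 1, …
1082 mod 4 = 2, so the last digit matches 7^2 = 9.

9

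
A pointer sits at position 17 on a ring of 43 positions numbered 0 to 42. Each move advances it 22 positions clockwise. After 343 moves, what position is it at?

38

343·22 = 7546.
Dividing 7546 by 43 gives quotient 175 and remainder 21.
(17 + 21) mod 43 = 38.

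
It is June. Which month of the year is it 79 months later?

January

79 = 6·12 + 7, so 79 mod 12 = 7.
June + 7 months → January.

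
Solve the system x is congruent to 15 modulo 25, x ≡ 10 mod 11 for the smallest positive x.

65

x ≡ 10 (mod 11) gives x ∈ {10, 21, 32, 43, 54, 65}.
The first of these with x mod 25 = 15 is 65.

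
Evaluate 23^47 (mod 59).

40

By repeated squaring mod 59: 23^1≡23, 23^2≡57, 23^4≡4, 23^8≡16, 23^16≡20, 23^32≡46.
Since 47 = 1 + 2 + 4 + 8 + 32 in binary, 23^47 ≡ 23·57·4·16·46 ≡ 40 (mod 59).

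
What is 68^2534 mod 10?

4

Last digits of 8^n: 8, 4, 2, 6 (period 4).
2534 leaves remainder 2 on division by 4, so 68^2534 ends in 4.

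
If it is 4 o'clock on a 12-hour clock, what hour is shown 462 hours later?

462 − 38·12 = 6, so 462 ≡ 6 (mod 12).
4 + 6 → 10 on a 12-hour dial.

10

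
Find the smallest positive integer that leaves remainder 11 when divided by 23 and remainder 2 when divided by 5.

57

x ≡ 2 (mod 5) gives x ∈ {2, 7, 12, 17, 22, 27, 32, 37, …}.
The first of these with x mod 23 = 11 is 57.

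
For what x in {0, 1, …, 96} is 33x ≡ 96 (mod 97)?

47

The inverse of 33 mod 97 is 50 (since 33·50 = 1650 ≡ 1).
Multiplying both sides by 50: x ≡ 50·96 = 4800 ≡ 47 (mod 97).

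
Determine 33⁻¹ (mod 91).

33·80 = 2640 = 29·91 + 1, so 33⁻¹ ≡ 80 (mod 91).

80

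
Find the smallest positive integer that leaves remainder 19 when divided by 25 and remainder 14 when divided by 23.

x ≡ 14 (mod 23) gives x ∈ {14, 37, 60, 83, 106, 129, 152, 175, …}.
The first of these with x mod 25 = 19 is 244.

244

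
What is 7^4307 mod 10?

Powers of 7 mod 10 repeat with period 4: 7, 9, 3, 1.
4307 leaves remainder 3 on division by 4, so 7^4307 ends in 3.

3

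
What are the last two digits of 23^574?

Successive squares of 23 mod 100: 23^1≡23, 23^2≡29, 23^4≡41, 23^8≡81, 23^16≡61, 23^32≡21, 23^64≡41, 23^128≡81, 23^256≡61, 23^512≡21.
Since 574 = 2 + 4 + 8 + 16 + 32 + 512 in binary, 23^574 ≡ 29·41·81·61·21·21 ≡ 9 (mod 100).

09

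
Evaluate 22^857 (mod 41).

Successive squares of 22 mod 41: 22^1≡22, 22^2≡33, 22^4≡23, 22^8≡37, 22^16≡16, 22^32≡10, 22^64≡18, 22^128≡37, 22^256≡16, 22^512≡10.
Since 857 = 1 + 8 + 16 + 64 + 256 + 512 in binary, 22^857 ≡ 22·37·16·18·16·10 ≡ 24 (mod 41).

24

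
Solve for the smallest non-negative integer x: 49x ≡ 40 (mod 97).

49⁻¹ ≡ 2 (mod 97) because 49·2 = 98 = 1·97 + 1.
Multiplying both sides by 2: x ≡ 2·40 = 80 ≡ 80 (mod 97).

80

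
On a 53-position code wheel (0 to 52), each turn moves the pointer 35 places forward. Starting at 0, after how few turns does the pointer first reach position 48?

35⁻¹ ≡ 50 (mod 53) because 35·50 = 1750 = 33·53 + 1.
Multiplying both sides by 50: x ≡ 50·48 = 2400 ≡ 15 (mod 53).

15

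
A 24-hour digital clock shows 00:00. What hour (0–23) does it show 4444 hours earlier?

20

4444 mod 24 = 4 (since 185·24 = 4440).
(0 − 4) mod 24 = 20.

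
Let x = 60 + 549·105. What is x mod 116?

549·105 = 57645.
57645 mod 116 = 109 (since 496·116 = 57536).
(60 + 109) mod 116 = 53.

53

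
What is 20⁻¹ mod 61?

58

61 = 3·20 + 1
20 = 20·1 + 0
Back-substituting gives 20·58 ≡ 1 (mod 61).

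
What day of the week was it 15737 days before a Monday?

15737 mod 7 = 1 (since 2248·7 = 15736).
Monday − 1 day → Sunday.

Sunday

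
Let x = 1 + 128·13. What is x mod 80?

65

128·13 = 1664.
1664 mod 80 = 64 (since 20·80 = 1600).
(1 + 64) mod 80 = 65.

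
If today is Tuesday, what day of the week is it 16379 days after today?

Monday

16379 = 2339·7 + 6, so 16379 mod 7 = 6.
Tuesday + 6 days → Monday.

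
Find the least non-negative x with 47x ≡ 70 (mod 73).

31

47⁻¹ ≡ 14 (mod 73) because 47·14 = 658 = 9·73 + 1.
Multiplying both sides by 14: x ≡ 14·70 = 980 ≡ 31 (mod 73).
Check: 47·31 = 1457 = 19·73 + 70.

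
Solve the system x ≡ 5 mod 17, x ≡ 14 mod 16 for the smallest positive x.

158

x ≡ 14 (mod 16) gives x ∈ {14, 30, 46, 62, 78, 94, 110, 126, …}.
The first of these with x mod 17 = 5 is 158.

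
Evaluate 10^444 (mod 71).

Square-and-reduce mod 71: 10^1≡10, 10^2≡29, 10^4≡60, 10^8≡50, 10^16≡15, 10^32≡12, 10^64≡2, 10^128≡4, 10^256≡16.
Since 444 = 4 + 8 + 16 + 32 + 128 + 256 in binary, 10^444 ≡ 60·50·15·12·4·16 ≡ 40 (mod 71).

40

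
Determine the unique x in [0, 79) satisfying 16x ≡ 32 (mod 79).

16⁻¹ ≡ 5 (mod 79) because 16·5 = 80 = 1·79 + 1.
Multiplying both sides by 5: x ≡ 5·32 = 160 ≡ 2 (mod 79).
Check: 16·2 = 32 = 0·79 + 32.

2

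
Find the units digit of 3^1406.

Last digits of 3^n: 3, 9, 7, 1 (period 4).
1406 leaves remainder 2 on division by 4, so 3^1406 ends in 9.

9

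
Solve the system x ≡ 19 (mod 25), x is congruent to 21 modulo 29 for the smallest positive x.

369

x ≡ 19 (mod 25) gives x ∈ {19, 44, 69, 94, 119, 144, 169, 194, …}.
The first of these with x mod 29 = 21 is 369.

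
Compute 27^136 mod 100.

61

Square-and-reduce mod 100: 27^1≡27, 27^2≡29, 27^4≡41, 27^8≡81, 27^16≡61, 27^32≡21, 27^64≡41, 27^128≡81.
136 = 8 + 128, so 27^136 ≡ 81·81 ≡ 61 (mod 100).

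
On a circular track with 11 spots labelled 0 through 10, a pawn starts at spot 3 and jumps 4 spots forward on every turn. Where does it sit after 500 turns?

500·4 = 2000.
2000 − 181·11 = 9, so 2000 ≡ 9 (mod 11).
(3 + 9) mod 11 = 1.

1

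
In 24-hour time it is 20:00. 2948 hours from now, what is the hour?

16

2948 mod 24 = 20 (since 122·24 = 2928).
(20 + 20) mod 24 = 16.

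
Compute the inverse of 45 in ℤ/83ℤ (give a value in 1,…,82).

24

83 = 1·45 + 38
45 = 1·38 + 7
38 = 5·7 + 3
7 = 2·3 + 1
3 = 3·1 + 0
Back-substituting gives 45·24 ≡ 1 (mod 83).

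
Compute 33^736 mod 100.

81

Square-and-reduce mod 100: 33^1≡33, 33^2≡89, 33^4≡21, 33^8≡41, 33^16≡81, 33^32≡61, 33^64≡21, 33^128≡41, 33^256≡81, 33^512≡61.
Since 736 = 32 + 64 + 128 + 512 in binary, 33^736 ≡ 61·21·41·61 ≡ 81 (mod 100).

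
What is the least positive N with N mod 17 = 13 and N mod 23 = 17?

132

Since 23·3 ≡ 1 (mod 17), take x = 17 + 23·((13−17)·3 mod 17) = 17 + 23·5 = 132.
Check: 132 mod 17 = 13, 132 mod 23 = 17.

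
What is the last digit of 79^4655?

Last digits of 9^n: 9, 1 (period 2).
4655 mod 2 = 1, so the last digit matches 9^1 = 9.

9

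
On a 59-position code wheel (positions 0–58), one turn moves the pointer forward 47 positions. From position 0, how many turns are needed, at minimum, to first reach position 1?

59 = 1·47 + 12
47 = 3·12 + 11
12 = 1·11 + 1
11 = 11·1 + 0
Back-substituting gives 47·54 ≡ 1 (mod 59).

54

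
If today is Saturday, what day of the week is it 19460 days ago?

Saturday

19460 = 2780·7 + 0, so 19460 mod 7 = 0.
Saturday − 0 days → Saturday.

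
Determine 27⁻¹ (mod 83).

40

27·40 = 1080 = 13·83 + 1, so 27⁻¹ ≡ 40 (mod 83).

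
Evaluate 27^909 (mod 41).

Successive squares of 27 mod 41: 27^1≡27, 27^2≡32, 27^4≡40, 27^8≡1, 27^16≡1, 27^32≡1, 27^64≡1, 27^128≡1, 27^256≡1, 27^512≡1.
909 = 1 + 4 + 8 + 128 + 256 + 512, so 27^909 ≡ 27·40·1·1·1·1 ≡ 14 (mod 41).

14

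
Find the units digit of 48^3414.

Last digits of 8^n: 8, 4, 2, 6 (period 4).
3414 leaves remainder 2 on division by 4, so 48^3414 ends in 4.

4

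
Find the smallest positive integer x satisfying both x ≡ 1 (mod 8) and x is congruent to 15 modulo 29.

73

Since 29·5 ≡ 1 (mod 8), take x = 15 + 29·((1−15)·5 mod 8) = 15 + 29·2 = 73.
Check: 73 mod 8 = 1, 73 mod 29 = 15.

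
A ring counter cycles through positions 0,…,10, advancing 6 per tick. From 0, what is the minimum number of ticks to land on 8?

5

6⁻¹ ≡ 2 (mod 11) because 6·2 = 12 = 1·11 + 1.
So x ≡ 2·8 = 16 ≡ 5 (mod 11).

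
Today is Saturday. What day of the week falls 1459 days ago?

1459 = 208·7 + 3, so 1459 mod 7 = 3.
Saturday − 3 days → Wednesday.

Wednesday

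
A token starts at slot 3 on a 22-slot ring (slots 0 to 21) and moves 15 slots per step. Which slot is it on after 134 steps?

134·15 = 2010.
2010 = 91·22 + 8, so 2010 mod 22 = 8.
(3 + 8) mod 22 = 11.

11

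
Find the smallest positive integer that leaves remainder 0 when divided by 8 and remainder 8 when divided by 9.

Since 9·1 ≡ 1 (mod 8), take x = 8 + 9·((0−8)·1 mod 8) = 8 + 9·0 = 8.
Check: 8 mod 8 = 0, 8 mod 9 = 8.

8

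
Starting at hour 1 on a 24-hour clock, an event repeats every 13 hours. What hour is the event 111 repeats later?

4

111·13 = 1443.
1443 = 60·24 + 3, so 1443 mod 24 = 3.
(1 + 3) mod 24 = 4.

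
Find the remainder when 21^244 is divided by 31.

18

Successive squares of 21 mod 31: 21^1≡21, 21^2≡7, 21^4≡18, 21^8≡14, 21^16≡10, 21^32≡7, 21^64≡18, 21^128≡14.
Since 244 = 4 + 16 + 32 + 64 + 128 in binary, 21^244 ≡ 18·10·7·18·14 ≡ 18 (mod 31).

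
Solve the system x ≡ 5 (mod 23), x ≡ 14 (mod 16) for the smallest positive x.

350

x ≡ 14 (mod 16) gives x ∈ {14, 30, 46, 62, 78, 94, 110, 126, …}.
The first of these with x mod 23 = 5 is 350.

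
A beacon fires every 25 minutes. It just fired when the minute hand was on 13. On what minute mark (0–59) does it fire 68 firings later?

33

68·25 = 1700.
1700 mod 60 = 20 (since 28·60 = 1680).
(13 + 20) mod 60 = 33.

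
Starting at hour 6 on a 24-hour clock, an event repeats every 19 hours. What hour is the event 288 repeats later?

288·19 = 5472.
5472 mod 24 = 0 (since 228·24 = 5472).
(6 + 0) mod 24 = 6.

6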